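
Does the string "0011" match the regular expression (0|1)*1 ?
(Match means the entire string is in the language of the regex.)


|string| = 4; first = '0'; last = '1'

Yes, "0011" matches (0|1)*1


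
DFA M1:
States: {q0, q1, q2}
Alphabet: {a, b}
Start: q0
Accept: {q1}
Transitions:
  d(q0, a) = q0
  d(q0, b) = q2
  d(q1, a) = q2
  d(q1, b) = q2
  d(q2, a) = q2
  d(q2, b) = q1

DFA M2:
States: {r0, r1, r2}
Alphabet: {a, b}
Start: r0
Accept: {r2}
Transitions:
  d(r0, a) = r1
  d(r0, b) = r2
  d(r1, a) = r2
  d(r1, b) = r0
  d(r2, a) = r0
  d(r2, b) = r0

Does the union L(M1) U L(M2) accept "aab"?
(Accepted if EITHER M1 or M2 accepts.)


M1: final=q2 accepted=False
M2: final=r0 accepted=False

No, union rejects (neither accepts)


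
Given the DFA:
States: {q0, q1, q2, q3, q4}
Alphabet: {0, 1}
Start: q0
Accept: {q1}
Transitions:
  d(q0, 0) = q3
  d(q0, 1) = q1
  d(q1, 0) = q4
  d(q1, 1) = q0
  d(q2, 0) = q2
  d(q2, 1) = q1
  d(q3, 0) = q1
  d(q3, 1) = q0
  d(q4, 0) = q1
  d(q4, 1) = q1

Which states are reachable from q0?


BFS from q0:
  layer 0: {q0}
  layer 1: {q1, q3}
  layer 2: {q4}

{q0, q1, q3, q4}


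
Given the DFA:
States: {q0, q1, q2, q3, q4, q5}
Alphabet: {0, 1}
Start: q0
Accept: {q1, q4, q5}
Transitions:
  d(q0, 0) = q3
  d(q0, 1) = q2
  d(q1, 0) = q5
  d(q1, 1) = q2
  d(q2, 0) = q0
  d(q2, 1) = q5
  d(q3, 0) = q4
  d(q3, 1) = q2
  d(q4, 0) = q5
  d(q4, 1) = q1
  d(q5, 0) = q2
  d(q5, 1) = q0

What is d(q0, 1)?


Looking up transition d(q0, 1)

q2


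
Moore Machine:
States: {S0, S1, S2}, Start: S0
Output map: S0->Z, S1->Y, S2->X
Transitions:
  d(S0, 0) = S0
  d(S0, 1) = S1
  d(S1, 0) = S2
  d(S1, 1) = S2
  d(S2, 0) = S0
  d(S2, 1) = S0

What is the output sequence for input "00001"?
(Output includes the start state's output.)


Start: S0 (output Z)
  --0--> S0 (output Z)
  --0--> S0 (output Z)
  --0--> S0 (output Z)
  --0--> S0 (output Z)
  --1--> S1 (output Y)

"ZZZZZY"


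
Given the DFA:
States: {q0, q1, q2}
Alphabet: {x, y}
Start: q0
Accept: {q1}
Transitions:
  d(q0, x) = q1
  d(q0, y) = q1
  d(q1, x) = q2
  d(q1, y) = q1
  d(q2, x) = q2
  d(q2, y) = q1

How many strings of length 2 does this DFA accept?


Enumerating all length-2 strings:
  "xx" -> q2 [reject]
  "xy" -> q1 [accept]
  "yx" -> q2 [reject]
  "yy" -> q1 [accept]

2 out of 4


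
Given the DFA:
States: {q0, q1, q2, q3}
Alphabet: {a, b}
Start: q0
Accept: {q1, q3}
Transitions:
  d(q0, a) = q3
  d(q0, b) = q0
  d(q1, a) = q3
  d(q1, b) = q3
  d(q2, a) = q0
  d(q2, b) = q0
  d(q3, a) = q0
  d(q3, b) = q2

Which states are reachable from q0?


BFS from q0:
  layer 0: {q0}
  layer 1: {q3}
  layer 2: {q2}

{q0, q2, q3}


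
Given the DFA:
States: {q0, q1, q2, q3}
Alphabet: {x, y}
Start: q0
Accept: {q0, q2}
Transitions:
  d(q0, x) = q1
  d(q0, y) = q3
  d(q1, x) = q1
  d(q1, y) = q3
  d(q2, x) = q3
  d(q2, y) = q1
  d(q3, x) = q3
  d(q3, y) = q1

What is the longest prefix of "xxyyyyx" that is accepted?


Run the DFA, marking each prefix where the state is accepting:
  "" -> q0 [accept]
  "x" -> q1 [reject]
  "xx" -> q1 [reject]
  "xxy" -> q3 [reject]
  "xxyy" -> q1 [reject]
  "xxyyy" -> q3 [reject]
  "xxyyyy" -> q1 [reject]
  "xxyyyyx" -> q1 [reject]

""


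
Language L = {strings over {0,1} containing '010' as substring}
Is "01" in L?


'010' does not occur

No, "01" is not in L


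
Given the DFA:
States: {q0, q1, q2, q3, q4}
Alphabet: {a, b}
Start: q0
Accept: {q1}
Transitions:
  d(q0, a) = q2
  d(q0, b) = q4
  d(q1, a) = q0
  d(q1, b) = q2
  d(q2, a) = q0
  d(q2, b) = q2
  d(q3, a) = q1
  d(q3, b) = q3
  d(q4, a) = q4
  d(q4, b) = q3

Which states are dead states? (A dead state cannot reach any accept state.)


Forward reachability from each state:
  q0 -> reaches accept state q1 (live)
  q1 -> reaches accept state q1 (live)
  q2 -> reaches accept state q1 (live)
  q3 -> reaches accept state q1 (live)
  q4 -> reaches accept state q1 (live)

None (all states can reach an accept state)


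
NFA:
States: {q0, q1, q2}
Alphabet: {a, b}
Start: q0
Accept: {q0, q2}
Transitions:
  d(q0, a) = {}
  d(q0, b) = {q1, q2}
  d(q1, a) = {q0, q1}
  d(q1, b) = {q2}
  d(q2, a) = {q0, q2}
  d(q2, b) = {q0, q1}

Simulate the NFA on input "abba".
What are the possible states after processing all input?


Start: {q0}
  --a--> {}
  --b--> {}
  --b--> {}
  --a--> {}

{} (empty set, no valid transitions)


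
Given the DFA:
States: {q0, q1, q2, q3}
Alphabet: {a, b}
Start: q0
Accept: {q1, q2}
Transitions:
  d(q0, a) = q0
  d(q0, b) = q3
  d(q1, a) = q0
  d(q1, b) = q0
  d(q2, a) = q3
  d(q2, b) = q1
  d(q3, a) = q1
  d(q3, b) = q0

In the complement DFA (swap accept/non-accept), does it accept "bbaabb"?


Trace: q0 -> q3 -> q0 -> q0 -> q0 -> q3 -> q0
Final: q0
Original accept: {q1, q2}
Complement: q0 is not in original accept

Yes, complement accepts (original rejects)


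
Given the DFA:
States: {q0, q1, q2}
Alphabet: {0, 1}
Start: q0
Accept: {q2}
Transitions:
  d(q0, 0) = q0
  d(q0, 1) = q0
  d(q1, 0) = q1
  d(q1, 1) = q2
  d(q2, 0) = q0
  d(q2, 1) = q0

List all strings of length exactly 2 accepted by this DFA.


All strings of length 2: 4 total
Accepted: 0

None


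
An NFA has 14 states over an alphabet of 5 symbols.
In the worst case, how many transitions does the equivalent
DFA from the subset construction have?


Subset construction: one DFA state per subset of NFA states = 2^14 = 16384 states.
Each DFA state has 5 outgoing transitions: 16384 * 5 = 81920

81920


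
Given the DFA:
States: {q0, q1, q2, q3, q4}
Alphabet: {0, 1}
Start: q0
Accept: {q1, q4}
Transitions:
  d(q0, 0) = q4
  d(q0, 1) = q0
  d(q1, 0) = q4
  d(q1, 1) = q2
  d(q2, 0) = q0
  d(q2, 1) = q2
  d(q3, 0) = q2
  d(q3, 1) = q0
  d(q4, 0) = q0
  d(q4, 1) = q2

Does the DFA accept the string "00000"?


Trace: q0 -> q4 -> q0 -> q4 -> q0 -> q4
Final state: q4
Accept states: {q1, q4}

Yes, accepted (final state q4 is an accept state)


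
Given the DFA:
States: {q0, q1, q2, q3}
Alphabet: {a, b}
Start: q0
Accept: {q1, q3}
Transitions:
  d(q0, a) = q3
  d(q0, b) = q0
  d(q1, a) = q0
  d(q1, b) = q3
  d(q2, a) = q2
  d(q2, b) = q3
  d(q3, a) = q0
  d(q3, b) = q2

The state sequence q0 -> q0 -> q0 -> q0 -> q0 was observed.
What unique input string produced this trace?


Trace back each transition to find the symbol:
  q0 --[b]--> q0
  q0 --[b]--> q0
  q0 --[b]--> q0
  q0 --[b]--> q0

"bbbb"


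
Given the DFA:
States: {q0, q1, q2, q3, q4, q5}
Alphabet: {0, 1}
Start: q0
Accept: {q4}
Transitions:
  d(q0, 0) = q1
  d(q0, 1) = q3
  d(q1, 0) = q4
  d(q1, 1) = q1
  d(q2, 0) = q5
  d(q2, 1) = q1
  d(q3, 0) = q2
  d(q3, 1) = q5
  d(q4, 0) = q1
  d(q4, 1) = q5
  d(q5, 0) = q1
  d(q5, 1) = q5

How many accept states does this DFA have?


Accept states listed: {q4}
Counting: q4(1)

1


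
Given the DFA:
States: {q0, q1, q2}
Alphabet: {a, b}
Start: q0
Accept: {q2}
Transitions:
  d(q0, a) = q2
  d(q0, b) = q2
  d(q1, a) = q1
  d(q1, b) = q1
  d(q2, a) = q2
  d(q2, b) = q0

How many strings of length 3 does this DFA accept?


Enumerating all length-3 strings:
  "aaa" -> q2 [accept]
  "aab" -> q0 [reject]
  "aba" -> q2 [accept]
  "abb" -> q2 [accept]
  "baa" -> q2 [accept]
  "bab" -> q0 [reject]
  "bba" -> q2 [accept]
  "bbb" -> q2 [accept]

6 out of 8


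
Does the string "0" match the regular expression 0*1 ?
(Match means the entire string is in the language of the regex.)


|string| = 1; first = '0'; last = '0'

No, "0" does not match 0*1


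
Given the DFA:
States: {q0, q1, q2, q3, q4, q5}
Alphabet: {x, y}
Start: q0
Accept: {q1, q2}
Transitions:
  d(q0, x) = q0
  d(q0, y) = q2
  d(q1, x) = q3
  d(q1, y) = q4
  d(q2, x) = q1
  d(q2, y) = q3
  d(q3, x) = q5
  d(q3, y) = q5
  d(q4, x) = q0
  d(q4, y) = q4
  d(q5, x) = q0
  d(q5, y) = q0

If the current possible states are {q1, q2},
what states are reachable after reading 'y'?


Apply transition on 'y' from each current state:
  d(q1, y) = q4
  d(q2, y) = q3

{q3, q4}


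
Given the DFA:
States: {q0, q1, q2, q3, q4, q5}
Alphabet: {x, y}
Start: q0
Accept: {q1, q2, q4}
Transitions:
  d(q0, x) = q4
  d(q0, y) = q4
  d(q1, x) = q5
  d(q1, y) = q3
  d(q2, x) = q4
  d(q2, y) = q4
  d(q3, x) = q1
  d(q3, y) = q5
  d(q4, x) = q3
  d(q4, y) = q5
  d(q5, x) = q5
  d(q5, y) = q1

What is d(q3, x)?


Looking up transition d(q3, x)

q1


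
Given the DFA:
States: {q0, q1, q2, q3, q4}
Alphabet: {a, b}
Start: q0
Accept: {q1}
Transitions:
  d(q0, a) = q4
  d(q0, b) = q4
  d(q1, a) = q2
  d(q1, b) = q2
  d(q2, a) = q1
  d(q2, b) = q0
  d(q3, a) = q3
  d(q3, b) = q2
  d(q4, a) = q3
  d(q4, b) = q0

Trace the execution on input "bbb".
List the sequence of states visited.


Input: bbb
d(q0, b) = q4
d(q4, b) = q0
d(q0, b) = q4


q0 -> q4 -> q0 -> q4


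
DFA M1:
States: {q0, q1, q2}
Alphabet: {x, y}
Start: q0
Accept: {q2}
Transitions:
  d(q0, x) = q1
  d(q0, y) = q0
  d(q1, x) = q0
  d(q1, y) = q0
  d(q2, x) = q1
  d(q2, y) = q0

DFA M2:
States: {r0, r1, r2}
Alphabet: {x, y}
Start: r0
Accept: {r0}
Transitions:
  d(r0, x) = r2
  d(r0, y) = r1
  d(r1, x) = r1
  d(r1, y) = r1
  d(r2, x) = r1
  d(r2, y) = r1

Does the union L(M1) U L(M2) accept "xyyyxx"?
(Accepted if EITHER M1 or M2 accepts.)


M1: final=q0 accepted=False
M2: final=r1 accepted=False

No, union rejects (neither accepts)


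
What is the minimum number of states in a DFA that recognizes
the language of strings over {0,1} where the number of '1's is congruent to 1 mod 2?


States track (count of '1') mod 2.
Need 2 states: one per remainder 0..1; accept = remainder 1.

2


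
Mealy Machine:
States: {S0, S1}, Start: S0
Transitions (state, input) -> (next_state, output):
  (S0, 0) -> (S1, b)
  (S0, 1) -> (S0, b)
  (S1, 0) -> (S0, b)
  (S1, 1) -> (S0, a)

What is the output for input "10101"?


Step-by-step:
  (S0, 1) -> (S0, b)
  (S0, 0) -> (S1, b)
  (S1, 1) -> (S0, a)
  (S0, 0) -> (S1, b)
  (S1, 1) -> (S0, a)

"bbaba"


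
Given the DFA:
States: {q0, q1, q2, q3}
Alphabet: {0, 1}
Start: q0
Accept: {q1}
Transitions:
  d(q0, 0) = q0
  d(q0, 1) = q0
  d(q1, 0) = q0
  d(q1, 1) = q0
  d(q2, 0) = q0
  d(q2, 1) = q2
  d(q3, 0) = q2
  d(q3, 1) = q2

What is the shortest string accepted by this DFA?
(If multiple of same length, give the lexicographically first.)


BFS by string length (lex-first path to each state shown):
  len 0: q0<-""
  len 1: q0<-"0"
  len 2: q0<-"00"
  len 3: q0<-"000"
  len 4: q0<-"0000"
  len 5: q0<-"00000"
  len 6: q0<-"000000"
  len 7: q0<-"0000000"
  len 8: q0<-"00000000"

No string accepted (empty language)


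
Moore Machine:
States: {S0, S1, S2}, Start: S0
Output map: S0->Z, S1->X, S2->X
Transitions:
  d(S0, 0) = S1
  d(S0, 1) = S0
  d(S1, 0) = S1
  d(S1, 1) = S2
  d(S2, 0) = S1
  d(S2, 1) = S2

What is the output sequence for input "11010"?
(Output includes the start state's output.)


Start: S0 (output Z)
  --1--> S0 (output Z)
  --1--> S0 (output Z)
  --0--> S1 (output X)
  --1--> S2 (output X)
  --0--> S1 (output X)

"ZZZXXX"


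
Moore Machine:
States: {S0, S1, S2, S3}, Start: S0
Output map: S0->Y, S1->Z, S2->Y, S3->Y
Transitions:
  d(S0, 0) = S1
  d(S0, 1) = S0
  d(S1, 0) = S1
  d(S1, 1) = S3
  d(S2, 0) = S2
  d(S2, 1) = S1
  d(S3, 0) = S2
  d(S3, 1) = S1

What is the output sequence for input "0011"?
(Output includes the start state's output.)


Start: S0 (output Y)
  --0--> S1 (output Z)
  --0--> S1 (output Z)
  --1--> S3 (output Y)
  --1--> S1 (output Z)

"YZZYZ"


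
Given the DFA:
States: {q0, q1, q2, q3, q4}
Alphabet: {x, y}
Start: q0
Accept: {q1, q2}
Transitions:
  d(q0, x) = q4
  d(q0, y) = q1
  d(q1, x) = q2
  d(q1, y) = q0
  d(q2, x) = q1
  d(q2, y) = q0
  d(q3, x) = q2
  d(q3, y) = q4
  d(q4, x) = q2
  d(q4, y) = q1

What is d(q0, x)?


Looking up transition d(q0, x)

q4


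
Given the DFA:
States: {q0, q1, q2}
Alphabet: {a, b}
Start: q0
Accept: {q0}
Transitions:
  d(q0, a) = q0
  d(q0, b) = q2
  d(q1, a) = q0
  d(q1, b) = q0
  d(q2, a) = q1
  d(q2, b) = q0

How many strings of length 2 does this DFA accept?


Enumerating all length-2 strings:
  "aa" -> q0 [accept]
  "ab" -> q2 [reject]
  "ba" -> q1 [reject]
  "bb" -> q0 [accept]

2 out of 4


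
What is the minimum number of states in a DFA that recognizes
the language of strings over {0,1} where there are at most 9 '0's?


States: count = 0, 1, ..., 9 (all accepting; 10 states), plus a dead state for count > 9.
Total: 10 + 1 = 11.

11


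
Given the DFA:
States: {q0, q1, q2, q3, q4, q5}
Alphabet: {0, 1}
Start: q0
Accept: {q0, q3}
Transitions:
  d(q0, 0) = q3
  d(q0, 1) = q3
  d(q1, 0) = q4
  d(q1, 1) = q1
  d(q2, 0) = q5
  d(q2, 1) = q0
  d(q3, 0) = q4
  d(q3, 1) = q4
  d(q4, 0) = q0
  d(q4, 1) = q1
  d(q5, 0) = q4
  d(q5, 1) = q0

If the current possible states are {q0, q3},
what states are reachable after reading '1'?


Apply transition on '1' from each current state:
  d(q0, 1) = q3
  d(q3, 1) = q4

{q3, q4}


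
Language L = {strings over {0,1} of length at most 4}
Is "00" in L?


length = 2

Yes, "00" is in L


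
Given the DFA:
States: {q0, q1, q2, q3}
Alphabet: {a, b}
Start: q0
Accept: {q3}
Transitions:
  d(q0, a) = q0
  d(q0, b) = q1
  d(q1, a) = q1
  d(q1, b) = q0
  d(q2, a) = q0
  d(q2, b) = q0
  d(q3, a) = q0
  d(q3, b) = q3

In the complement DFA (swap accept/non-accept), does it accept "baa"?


Trace: q0 -> q1 -> q1 -> q1
Final: q1
Original accept: {q3}
Complement: q1 is not in original accept

Yes, complement accepts (original rejects)


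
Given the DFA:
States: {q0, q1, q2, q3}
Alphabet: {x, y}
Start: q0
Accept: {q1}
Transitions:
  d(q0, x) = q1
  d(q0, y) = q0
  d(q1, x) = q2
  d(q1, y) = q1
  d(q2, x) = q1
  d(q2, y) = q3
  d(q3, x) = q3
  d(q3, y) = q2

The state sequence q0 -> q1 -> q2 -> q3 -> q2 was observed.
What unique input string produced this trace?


Trace back each transition to find the symbol:
  q0 --[x]--> q1
  q1 --[x]--> q2
  q2 --[y]--> q3
  q3 --[y]--> q2

"xxyy"


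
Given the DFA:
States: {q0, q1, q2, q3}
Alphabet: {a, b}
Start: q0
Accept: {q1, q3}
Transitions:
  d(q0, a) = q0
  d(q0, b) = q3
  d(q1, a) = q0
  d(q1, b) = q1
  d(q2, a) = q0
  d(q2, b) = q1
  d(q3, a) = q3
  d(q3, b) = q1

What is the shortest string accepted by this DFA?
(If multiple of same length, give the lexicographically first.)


BFS by string length (lex-first path to each state shown):
  len 0: q0<-""
  len 1: q0<-"a", q3<-"b"
Found accept state at length 1.

"b"


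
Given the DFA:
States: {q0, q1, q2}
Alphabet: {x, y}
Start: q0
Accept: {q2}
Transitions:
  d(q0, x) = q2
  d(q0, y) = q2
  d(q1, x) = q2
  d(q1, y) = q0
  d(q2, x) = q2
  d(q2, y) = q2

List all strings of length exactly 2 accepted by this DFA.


All strings of length 2: 4 total
Accepted: 4

"xx", "xy", "yx", "yy"


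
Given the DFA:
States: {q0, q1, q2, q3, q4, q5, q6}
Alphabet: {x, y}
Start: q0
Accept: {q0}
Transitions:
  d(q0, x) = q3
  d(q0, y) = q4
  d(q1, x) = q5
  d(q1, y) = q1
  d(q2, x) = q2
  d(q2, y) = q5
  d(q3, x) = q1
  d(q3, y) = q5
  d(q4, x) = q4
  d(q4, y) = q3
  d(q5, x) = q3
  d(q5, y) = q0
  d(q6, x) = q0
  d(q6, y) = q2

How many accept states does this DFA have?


Accept states listed: {q0}
Counting: q0(1)

1


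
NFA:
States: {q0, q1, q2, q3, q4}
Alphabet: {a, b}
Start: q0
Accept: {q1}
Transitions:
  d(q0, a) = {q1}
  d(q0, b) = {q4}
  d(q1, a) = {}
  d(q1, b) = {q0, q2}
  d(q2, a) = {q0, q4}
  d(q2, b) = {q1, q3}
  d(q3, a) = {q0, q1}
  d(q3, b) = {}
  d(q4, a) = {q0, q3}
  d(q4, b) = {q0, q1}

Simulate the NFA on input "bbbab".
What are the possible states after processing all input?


Start: {q0}
  --b--> {q4}
  --b--> {q0, q1}
  --b--> {q0, q2, q4}
  --a--> {q0, q1, q3, q4}
  --b--> {q0, q1, q2, q4}

{q0, q1, q2, q4}


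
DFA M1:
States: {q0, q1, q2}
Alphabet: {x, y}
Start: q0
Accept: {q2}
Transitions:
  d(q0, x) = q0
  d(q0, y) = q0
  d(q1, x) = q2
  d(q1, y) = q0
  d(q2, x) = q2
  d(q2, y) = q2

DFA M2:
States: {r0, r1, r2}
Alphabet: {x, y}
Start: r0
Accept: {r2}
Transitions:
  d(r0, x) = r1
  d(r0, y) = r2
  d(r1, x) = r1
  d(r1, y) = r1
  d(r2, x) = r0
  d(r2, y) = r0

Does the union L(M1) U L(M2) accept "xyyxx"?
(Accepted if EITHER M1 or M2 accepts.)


M1: final=q0 accepted=False
M2: final=r1 accepted=False

No, union rejects (neither accepts)


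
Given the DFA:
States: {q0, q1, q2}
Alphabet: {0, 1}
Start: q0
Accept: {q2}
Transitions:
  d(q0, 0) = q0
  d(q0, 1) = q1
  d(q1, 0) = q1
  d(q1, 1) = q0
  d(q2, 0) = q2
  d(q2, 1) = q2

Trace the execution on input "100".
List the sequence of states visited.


Input: 100
d(q0, 1) = q1
d(q1, 0) = q1
d(q1, 0) = q1


q0 -> q1 -> q1 -> q1


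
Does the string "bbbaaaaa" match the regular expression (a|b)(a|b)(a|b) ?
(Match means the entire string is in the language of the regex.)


|string| = 8; first = 'b'; last = 'a'

No, "bbbaaaaa" does not match (a|b)(a|b)(a|b)


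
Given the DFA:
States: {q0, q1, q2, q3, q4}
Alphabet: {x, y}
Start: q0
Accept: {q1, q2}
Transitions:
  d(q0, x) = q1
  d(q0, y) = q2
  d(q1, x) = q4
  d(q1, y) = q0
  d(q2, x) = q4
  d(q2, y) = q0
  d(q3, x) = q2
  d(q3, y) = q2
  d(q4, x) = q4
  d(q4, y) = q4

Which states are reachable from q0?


BFS from q0:
  layer 0: {q0}
  layer 1: {q1, q2}
  layer 2: {q4}

{q0, q1, q2, q4}


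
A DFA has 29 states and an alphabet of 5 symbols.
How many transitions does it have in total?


Each state has exactly one transition per symbol.
29 * 5 = 145

145


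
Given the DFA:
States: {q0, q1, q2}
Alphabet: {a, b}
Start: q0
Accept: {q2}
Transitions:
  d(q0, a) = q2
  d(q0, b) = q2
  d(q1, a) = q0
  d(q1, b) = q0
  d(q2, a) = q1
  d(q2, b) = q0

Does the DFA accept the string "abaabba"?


Trace: q0 -> q2 -> q0 -> q2 -> q1 -> q0 -> q2 -> q1
Final state: q1
Accept states: {q2}

No, rejected (final state q1 is not an accept state)


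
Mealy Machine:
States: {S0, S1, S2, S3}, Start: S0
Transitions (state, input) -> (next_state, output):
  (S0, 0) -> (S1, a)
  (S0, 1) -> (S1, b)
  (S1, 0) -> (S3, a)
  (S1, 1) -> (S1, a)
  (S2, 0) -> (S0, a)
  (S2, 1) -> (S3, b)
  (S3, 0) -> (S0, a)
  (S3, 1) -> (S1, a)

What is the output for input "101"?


Step-by-step:
  (S0, 1) -> (S1, b)
  (S1, 0) -> (S3, a)
  (S3, 1) -> (S1, a)

"baa"


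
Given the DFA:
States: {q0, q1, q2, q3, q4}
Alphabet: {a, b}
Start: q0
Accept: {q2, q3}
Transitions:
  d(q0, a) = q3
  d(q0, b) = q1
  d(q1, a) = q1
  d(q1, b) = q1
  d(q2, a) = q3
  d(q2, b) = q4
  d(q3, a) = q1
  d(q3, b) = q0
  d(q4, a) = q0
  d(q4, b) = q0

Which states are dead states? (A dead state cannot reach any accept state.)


Forward reachability from each state:
  q0 -> reaches accept state q3 (live)
  q1 -> reaches {q1}, no accept state (dead)
  q2 -> reaches accept state q2 (live)
  q3 -> reaches accept state q3 (live)
  q4 -> reaches accept state q3 (live)

{q1}


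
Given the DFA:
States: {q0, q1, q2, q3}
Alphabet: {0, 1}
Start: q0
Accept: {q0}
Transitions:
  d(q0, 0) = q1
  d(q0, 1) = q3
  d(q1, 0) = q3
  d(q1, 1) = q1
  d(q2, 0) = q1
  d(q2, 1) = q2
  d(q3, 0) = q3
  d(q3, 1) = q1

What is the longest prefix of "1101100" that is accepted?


Run the DFA, marking each prefix where the state is accepting:
  "" -> q0 [accept]
  "1" -> q3 [reject]
  "11" -> q1 [reject]
  "110" -> q3 [reject]
  "1101" -> q1 [reject]
  "11011" -> q1 [reject]
  "110110" -> q3 [reject]
  "1101100" -> q3 [reject]

""


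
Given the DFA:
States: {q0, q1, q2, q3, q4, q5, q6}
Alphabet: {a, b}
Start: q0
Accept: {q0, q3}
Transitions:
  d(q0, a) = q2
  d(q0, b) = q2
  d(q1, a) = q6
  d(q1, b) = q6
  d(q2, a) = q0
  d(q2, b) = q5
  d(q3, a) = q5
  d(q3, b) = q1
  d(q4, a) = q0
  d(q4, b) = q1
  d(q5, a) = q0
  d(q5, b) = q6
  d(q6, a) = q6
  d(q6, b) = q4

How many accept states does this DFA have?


Accept states listed: {q0, q3}
Counting: q0(1) q3(2)

2


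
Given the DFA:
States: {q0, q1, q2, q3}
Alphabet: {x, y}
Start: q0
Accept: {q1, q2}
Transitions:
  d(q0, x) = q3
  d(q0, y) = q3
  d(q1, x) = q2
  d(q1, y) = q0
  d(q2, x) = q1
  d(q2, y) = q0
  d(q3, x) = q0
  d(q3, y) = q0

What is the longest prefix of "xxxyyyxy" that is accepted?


Run the DFA, marking each prefix where the state is accepting:
  "" -> q0 [reject]
  "x" -> q3 [reject]
  "xx" -> q0 [reject]
  "xxx" -> q3 [reject]
  "xxxy" -> q0 [reject]
  "xxxyy" -> q3 [reject]
  "xxxyyy" -> q0 [reject]
  "xxxyyyx" -> q3 [reject]
  "xxxyyyxy" -> q0 [reject]

No prefix is accepted


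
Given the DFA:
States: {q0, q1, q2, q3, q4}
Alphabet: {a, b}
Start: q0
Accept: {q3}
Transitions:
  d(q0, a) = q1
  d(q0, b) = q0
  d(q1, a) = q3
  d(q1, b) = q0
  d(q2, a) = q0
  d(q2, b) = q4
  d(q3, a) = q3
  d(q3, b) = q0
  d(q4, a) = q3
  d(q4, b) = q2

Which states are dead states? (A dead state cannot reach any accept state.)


Forward reachability from each state:
  q0 -> reaches accept state q3 (live)
  q1 -> reaches accept state q3 (live)
  q2 -> reaches accept state q3 (live)
  q3 -> reaches accept state q3 (live)
  q4 -> reaches accept state q3 (live)

None (all states can reach an accept state)


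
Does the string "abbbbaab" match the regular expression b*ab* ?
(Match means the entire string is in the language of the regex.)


|string| = 8; first = 'a'; last = 'b'

No, "abbbbaab" does not match b*ab*


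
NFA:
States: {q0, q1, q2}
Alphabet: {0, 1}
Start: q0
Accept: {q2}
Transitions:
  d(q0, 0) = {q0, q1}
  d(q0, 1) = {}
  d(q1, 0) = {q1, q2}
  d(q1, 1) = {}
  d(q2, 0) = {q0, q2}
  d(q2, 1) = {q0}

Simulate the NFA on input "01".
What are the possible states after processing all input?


Start: {q0}
  --0--> {q0, q1}
  --1--> {}

{} (empty set, no valid transitions)


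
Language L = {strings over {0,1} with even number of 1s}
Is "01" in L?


count('1') = 1; 1 mod 2 = 1

No, "01" is not in L


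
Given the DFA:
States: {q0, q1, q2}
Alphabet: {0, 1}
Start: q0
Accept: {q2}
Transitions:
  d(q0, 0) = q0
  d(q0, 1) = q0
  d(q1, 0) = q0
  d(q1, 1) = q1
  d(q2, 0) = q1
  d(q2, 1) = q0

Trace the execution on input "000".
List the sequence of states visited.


Input: 000
d(q0, 0) = q0
d(q0, 0) = q0
d(q0, 0) = q0


q0 -> q0 -> q0 -> q0


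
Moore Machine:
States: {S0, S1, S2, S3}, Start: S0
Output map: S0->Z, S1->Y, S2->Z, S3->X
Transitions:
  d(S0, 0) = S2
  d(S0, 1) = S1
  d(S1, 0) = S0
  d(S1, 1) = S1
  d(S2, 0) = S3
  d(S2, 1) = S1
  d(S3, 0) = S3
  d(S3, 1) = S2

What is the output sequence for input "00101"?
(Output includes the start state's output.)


Start: S0 (output Z)
  --0--> S2 (output Z)
  --0--> S3 (output X)
  --1--> S2 (output Z)
  --0--> S3 (output X)
  --1--> S2 (output Z)

"ZZXZXZ"


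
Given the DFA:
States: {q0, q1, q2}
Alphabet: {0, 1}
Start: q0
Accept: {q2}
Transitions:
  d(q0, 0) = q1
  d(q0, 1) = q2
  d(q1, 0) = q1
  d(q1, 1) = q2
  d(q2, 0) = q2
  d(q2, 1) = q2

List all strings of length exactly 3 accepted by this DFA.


All strings of length 3: 8 total
Accepted: 7

"001", "010", "011", "100", "101", "110", "111"


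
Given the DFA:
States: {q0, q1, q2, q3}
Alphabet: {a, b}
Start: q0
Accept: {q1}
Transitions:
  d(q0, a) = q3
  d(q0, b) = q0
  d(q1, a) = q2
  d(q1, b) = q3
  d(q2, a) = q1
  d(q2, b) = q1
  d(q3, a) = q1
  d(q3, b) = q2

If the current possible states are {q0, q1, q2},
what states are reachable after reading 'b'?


Apply transition on 'b' from each current state:
  d(q0, b) = q0
  d(q1, b) = q3
  d(q2, b) = q1

{q0, q1, q3}


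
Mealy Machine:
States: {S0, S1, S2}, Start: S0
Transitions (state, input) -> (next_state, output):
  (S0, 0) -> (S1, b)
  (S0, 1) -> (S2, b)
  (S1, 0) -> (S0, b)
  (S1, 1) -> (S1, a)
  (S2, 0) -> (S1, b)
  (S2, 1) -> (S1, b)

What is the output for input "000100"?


Step-by-step:
  (S0, 0) -> (S1, b)
  (S1, 0) -> (S0, b)
  (S0, 0) -> (S1, b)
  (S1, 1) -> (S1, a)
  (S1, 0) -> (S0, b)
  (S0, 0) -> (S1, b)

"bbbabb"


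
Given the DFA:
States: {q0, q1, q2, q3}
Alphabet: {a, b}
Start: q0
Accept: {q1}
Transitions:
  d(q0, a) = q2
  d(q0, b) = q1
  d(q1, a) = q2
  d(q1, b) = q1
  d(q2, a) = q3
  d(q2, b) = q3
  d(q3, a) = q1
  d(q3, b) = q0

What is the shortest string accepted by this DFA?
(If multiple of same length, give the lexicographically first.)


BFS by string length (lex-first path to each state shown):
  len 0: q0<-""
  len 1: q1<-"b", q2<-"a"
Found accept state at length 1.

"b"


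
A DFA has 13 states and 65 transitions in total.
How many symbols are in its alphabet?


Each state has exactly one transition per symbol.
|alphabet| = transitions / states = 65 / 13 = 5

5


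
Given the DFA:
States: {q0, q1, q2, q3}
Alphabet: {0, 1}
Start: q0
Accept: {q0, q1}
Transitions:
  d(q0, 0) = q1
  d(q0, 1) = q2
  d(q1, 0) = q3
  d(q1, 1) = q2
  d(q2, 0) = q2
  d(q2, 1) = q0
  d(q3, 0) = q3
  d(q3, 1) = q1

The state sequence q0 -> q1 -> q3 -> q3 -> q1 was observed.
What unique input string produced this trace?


Trace back each transition to find the symbol:
  q0 --[0]--> q1
  q1 --[0]--> q3
  q3 --[0]--> q3
  q3 --[1]--> q1

"0001"


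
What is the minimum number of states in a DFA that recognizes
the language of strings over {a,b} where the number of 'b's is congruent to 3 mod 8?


States track (count of 'b') mod 8.
Need 8 states: one per remainder 0..7; accept = remainder 3.

8


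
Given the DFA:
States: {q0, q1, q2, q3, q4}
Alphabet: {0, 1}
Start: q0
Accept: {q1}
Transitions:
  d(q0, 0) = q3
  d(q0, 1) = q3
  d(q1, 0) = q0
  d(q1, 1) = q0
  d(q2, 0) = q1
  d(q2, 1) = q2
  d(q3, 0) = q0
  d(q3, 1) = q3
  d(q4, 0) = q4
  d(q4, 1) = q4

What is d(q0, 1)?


Looking up transition d(q0, 1)

q3


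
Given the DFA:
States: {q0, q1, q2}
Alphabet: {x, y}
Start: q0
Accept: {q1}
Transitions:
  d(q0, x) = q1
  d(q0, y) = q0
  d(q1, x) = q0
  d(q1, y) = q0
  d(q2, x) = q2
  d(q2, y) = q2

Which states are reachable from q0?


BFS from q0:
  layer 0: {q0}
  layer 1: {q1}

{q0, q1}


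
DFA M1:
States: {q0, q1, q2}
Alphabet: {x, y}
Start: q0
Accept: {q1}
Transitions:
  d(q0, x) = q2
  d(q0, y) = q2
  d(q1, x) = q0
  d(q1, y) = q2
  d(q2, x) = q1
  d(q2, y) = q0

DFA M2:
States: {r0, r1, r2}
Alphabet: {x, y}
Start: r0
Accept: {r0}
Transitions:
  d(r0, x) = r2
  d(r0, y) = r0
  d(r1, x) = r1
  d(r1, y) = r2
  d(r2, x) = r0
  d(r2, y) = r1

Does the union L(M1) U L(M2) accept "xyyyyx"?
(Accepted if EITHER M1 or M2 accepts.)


M1: final=q1 accepted=True
M2: final=r0 accepted=True

Yes, union accepts


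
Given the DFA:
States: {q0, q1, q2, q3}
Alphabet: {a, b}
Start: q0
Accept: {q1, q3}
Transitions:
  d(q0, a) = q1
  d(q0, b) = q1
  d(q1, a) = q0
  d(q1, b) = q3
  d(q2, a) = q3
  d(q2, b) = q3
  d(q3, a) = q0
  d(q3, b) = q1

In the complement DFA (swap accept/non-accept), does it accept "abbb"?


Trace: q0 -> q1 -> q3 -> q1 -> q3
Final: q3
Original accept: {q1, q3}
Complement: q3 is in original accept

No, complement rejects (original accepts)


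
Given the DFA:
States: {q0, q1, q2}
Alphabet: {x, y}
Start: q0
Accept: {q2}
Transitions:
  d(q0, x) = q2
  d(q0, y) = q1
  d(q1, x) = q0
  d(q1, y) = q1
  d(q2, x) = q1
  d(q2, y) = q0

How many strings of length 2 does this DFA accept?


Enumerating all length-2 strings:
  "xx" -> q1 [reject]
  "xy" -> q0 [reject]
  "yx" -> q0 [reject]
  "yy" -> q1 [reject]

0 out of 4


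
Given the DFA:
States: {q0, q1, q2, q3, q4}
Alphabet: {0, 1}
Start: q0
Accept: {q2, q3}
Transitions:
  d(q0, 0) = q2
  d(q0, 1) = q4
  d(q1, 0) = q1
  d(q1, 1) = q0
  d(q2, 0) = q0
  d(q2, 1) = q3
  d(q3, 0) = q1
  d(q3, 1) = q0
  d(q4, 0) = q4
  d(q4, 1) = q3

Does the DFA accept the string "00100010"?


Trace: q0 -> q2 -> q0 -> q4 -> q4 -> q4 -> q4 -> q3 -> q1
Final state: q1
Accept states: {q2, q3}

No, rejected (final state q1 is not an accept state)


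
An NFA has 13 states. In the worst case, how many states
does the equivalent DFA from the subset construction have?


Subset construction: one DFA state per subset of NFA states.
2^13 = 8192

8192


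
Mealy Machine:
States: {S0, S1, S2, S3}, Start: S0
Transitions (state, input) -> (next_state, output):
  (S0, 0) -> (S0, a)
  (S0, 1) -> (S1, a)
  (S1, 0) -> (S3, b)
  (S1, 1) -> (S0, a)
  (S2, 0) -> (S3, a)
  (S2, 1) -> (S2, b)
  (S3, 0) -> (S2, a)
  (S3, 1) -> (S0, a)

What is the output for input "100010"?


Step-by-step:
  (S0, 1) -> (S1, a)
  (S1, 0) -> (S3, b)
  (S3, 0) -> (S2, a)
  (S2, 0) -> (S3, a)
  (S3, 1) -> (S0, a)
  (S0, 0) -> (S0, a)

"abaaaa"


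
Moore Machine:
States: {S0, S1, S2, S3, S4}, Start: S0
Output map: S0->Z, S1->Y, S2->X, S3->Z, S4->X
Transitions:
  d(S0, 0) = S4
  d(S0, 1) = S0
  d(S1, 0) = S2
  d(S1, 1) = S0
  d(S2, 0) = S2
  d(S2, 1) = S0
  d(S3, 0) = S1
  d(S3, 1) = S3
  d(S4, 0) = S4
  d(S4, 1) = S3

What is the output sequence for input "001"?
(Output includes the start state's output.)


Start: S0 (output Z)
  --0--> S4 (output X)
  --0--> S4 (output X)
  --1--> S3 (output Z)

"ZXXZ"


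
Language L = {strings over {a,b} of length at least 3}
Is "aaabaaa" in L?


length = 7

Yes, "aaabaaa" is in L


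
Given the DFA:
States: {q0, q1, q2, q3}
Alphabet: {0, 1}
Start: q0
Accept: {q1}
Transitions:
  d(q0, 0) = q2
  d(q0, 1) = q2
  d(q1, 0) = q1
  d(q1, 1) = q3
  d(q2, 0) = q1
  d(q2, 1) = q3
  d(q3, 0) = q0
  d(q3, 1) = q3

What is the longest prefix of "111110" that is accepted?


Run the DFA, marking each prefix where the state is accepting:
  "" -> q0 [reject]
  "1" -> q2 [reject]
  "11" -> q3 [reject]
  "111" -> q3 [reject]
  "1111" -> q3 [reject]
  "11111" -> q3 [reject]
  "111110" -> q0 [reject]

No prefix is accepted


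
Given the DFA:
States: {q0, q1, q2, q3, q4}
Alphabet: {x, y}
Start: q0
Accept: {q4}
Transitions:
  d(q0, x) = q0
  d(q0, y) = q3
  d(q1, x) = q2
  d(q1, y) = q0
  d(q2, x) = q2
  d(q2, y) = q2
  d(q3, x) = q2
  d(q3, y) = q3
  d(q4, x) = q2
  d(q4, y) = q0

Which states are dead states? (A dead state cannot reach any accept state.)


Forward reachability from each state:
  q0 -> reaches {q0, q2, q3}, no accept state (dead)
  q1 -> reaches {q0, q1, q2, q3}, no accept state (dead)
  q2 -> reaches {q2}, no accept state (dead)
  q3 -> reaches {q2, q3}, no accept state (dead)
  q4 -> reaches accept state q4 (live)

{q0, q1, q2, q3}


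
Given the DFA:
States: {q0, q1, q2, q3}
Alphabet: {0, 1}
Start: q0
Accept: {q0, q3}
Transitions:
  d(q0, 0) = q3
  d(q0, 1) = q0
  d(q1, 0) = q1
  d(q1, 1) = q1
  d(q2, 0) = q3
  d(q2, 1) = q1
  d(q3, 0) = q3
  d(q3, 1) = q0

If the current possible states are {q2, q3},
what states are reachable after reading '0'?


Apply transition on '0' from each current state:
  d(q2, 0) = q3
  d(q3, 0) = q3

{q3}


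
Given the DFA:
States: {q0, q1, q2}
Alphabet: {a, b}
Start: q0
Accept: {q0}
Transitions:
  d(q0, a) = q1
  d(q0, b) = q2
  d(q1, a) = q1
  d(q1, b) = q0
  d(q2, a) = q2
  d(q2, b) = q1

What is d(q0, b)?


Looking up transition d(q0, b)

q2


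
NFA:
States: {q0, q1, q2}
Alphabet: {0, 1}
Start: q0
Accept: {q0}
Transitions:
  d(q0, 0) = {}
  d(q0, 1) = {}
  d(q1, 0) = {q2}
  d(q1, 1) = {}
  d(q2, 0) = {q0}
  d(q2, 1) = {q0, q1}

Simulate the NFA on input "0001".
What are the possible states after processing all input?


Start: {q0}
  --0--> {}
  --0--> {}
  --0--> {}
  --1--> {}

{} (empty set, no valid transitions)


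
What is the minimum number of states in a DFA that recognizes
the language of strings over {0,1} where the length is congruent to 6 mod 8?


States track (length) mod 8.
Need 8 states: one per remainder 0..7; accept = remainder 6.

8


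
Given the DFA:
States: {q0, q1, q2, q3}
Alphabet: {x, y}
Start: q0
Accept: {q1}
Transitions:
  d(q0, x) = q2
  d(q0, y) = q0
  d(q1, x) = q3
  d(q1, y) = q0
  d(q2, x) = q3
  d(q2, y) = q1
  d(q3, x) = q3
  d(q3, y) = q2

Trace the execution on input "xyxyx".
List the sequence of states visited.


Input: xyxyx
d(q0, x) = q2
d(q2, y) = q1
d(q1, x) = q3
d(q3, y) = q2
d(q2, x) = q3


q0 -> q2 -> q1 -> q3 -> q2 -> q3


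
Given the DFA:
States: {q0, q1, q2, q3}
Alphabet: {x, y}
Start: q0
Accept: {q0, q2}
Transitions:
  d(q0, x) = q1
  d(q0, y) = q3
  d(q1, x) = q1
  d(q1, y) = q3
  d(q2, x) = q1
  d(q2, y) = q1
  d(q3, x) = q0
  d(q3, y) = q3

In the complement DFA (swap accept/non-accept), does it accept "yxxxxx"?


Trace: q0 -> q3 -> q0 -> q1 -> q1 -> q1 -> q1
Final: q1
Original accept: {q0, q2}
Complement: q1 is not in original accept

Yes, complement accepts (original rejects)


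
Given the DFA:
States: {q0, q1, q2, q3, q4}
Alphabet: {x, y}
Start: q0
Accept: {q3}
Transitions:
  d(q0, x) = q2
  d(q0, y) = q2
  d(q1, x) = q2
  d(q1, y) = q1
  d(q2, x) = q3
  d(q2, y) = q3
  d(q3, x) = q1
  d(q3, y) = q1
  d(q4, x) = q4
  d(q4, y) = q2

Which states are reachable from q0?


BFS from q0:
  layer 0: {q0}
  layer 1: {q2}
  layer 2: {q3}
  layer 3: {q1}

{q0, q1, q2, q3}


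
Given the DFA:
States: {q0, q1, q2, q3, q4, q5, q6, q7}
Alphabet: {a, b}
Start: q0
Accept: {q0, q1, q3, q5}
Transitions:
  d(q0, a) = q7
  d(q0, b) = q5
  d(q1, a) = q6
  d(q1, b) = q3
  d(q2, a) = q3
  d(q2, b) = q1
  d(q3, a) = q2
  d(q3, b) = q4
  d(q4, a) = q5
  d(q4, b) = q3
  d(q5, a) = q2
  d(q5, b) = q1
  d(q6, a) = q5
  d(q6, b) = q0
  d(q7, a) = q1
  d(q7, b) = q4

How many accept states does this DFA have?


Accept states listed: {q0, q1, q3, q5}
Counting: q0(1) q1(2) q3(3) q5(4)

4


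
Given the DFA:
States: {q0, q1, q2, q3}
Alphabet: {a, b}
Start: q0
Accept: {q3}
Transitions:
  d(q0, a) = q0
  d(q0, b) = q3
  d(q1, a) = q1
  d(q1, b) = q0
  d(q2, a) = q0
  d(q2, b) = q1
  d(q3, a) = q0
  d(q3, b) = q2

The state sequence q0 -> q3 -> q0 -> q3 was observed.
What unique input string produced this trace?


Trace back each transition to find the symbol:
  q0 --[b]--> q3
  q3 --[a]--> q0
  q0 --[b]--> q3

"bab"


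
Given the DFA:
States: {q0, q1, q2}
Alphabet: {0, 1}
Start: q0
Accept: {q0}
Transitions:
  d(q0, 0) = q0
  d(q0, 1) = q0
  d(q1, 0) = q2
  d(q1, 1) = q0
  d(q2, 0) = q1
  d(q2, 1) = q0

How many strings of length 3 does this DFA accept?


Enumerating all length-3 strings:
  "000" -> q0 [accept]
  "001" -> q0 [accept]
  "010" -> q0 [accept]
  "011" -> q0 [accept]
  "100" -> q0 [accept]
  "101" -> q0 [accept]
  "110" -> q0 [accept]
  "111" -> q0 [accept]

8 out of 8


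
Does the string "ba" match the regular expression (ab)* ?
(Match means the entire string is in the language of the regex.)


|string| = 2; first = 'b'; last = 'a'

No, "ba" does not match (ab)*


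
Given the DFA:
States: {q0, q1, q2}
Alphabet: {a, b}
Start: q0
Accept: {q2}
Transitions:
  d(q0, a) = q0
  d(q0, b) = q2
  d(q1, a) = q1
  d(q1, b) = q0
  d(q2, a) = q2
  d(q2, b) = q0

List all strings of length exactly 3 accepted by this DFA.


All strings of length 3: 8 total
Accepted: 4

"aab", "aba", "baa", "bbb"


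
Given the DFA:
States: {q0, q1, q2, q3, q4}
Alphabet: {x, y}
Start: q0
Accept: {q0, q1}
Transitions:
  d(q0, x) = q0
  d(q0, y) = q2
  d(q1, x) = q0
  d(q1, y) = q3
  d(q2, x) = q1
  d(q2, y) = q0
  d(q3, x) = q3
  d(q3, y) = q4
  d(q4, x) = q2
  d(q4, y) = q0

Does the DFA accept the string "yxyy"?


Trace: q0 -> q2 -> q1 -> q3 -> q4
Final state: q4
Accept states: {q0, q1}

No, rejected (final state q4 is not an accept state)


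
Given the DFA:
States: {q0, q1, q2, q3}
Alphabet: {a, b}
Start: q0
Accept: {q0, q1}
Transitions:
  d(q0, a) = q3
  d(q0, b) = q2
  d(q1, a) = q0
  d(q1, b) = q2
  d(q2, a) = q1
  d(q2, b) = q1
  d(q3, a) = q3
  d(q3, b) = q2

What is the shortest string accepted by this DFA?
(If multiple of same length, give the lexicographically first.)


BFS by string length (lex-first path to each state shown):
  len 0: q0<-""
Found accept state at length 0.

"" (empty string)


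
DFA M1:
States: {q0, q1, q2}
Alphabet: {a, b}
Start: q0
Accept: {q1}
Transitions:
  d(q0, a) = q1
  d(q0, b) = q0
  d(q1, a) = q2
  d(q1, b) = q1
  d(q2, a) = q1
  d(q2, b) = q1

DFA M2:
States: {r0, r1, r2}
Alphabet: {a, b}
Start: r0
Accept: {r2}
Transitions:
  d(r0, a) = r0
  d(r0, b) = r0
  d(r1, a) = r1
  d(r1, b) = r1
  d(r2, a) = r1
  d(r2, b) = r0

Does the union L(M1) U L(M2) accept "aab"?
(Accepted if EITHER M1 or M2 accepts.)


M1: final=q1 accepted=True
M2: final=r0 accepted=False

Yes, union accepts


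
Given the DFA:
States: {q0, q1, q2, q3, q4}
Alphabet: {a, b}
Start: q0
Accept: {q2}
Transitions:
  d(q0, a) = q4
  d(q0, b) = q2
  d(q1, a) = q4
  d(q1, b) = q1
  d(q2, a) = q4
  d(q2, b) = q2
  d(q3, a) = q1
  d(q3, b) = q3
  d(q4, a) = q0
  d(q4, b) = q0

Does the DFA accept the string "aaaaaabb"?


Trace: q0 -> q4 -> q0 -> q4 -> q0 -> q4 -> q0 -> q2 -> q2
Final state: q2
Accept states: {q2}

Yes, accepted (final state q2 is an accept state)


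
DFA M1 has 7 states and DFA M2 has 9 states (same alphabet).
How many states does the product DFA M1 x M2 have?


Product construction pairs every M1 state with every M2 state.
7 * 9 = 63

63


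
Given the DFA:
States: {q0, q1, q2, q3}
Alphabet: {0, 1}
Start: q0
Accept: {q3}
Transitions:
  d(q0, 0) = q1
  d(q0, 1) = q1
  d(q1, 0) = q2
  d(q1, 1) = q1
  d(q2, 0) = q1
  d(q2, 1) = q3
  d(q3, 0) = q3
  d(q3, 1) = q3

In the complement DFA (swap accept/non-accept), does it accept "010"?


Trace: q0 -> q1 -> q1 -> q2
Final: q2
Original accept: {q3}
Complement: q2 is not in original accept

Yes, complement accepts (original rejects)


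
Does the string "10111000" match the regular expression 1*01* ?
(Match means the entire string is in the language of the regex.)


|string| = 8; first = '1'; last = '0'

No, "10111000" does not match 1*01*


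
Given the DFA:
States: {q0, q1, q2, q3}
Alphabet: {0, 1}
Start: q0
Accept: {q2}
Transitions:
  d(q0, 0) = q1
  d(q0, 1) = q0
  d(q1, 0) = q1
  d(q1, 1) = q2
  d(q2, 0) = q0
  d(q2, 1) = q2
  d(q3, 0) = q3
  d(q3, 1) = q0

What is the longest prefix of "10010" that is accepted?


Run the DFA, marking each prefix where the state is accepting:
  "" -> q0 [reject]
  "1" -> q0 [reject]
  "10" -> q1 [reject]
  "100" -> q1 [reject]
  "1001" -> q2 [accept]
  "10010" -> q0 [reject]

"1001"


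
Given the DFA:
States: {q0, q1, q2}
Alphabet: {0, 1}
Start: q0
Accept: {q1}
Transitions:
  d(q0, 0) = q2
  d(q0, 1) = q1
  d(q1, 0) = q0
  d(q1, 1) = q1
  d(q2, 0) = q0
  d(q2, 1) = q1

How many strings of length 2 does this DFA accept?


Enumerating all length-2 strings:
  "00" -> q0 [reject]
  "01" -> q1 [accept]
  "10" -> q0 [reject]
  "11" -> q1 [accept]

2 out of 4


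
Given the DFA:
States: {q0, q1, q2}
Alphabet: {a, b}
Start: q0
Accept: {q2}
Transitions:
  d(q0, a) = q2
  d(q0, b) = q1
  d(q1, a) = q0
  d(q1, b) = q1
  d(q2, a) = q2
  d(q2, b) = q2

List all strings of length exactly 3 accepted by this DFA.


All strings of length 3: 8 total
Accepted: 5

"aaa", "aab", "aba", "abb", "baa"


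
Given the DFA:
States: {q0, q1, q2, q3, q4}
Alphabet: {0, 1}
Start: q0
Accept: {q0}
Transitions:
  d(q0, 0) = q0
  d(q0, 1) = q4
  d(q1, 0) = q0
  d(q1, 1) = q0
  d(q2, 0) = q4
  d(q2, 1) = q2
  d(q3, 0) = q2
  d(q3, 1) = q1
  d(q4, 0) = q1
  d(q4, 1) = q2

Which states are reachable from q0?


BFS from q0:
  layer 0: {q0}
  layer 1: {q4}
  layer 2: {q1, q2}

{q0, q1, q2, q4}


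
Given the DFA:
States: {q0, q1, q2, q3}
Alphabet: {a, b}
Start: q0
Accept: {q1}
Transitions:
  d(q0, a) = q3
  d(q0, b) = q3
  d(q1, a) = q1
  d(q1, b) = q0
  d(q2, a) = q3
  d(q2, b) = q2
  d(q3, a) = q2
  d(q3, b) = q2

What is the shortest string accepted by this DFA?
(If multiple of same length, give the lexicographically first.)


BFS by string length (lex-first path to each state shown):
  len 0: q0<-""
  len 1: q3<-"a"
  len 2: q2<-"aa"
  len 3: q2<-"aab", q3<-"aaa"
  len 4: q2<-"aaaa", q3<-"aaba"
  len 5: q2<-"aaaab", q3<-"aaaaa"
  len 6: q2<-"aaaaaa", q3<-"aaaaba"
  len 7: q2<-"aaaaaab", q3<-"aaaaaaa"
  len 8: q2<-"aaaaaaaa", q3<-"aaaaaaba"

No string accepted (empty language)


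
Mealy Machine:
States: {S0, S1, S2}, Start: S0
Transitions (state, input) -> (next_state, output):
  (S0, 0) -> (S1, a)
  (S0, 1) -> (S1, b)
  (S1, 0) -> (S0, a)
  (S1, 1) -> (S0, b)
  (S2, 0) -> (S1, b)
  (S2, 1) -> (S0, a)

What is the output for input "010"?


Step-by-step:
  (S0, 0) -> (S1, a)
  (S1, 1) -> (S0, b)
  (S0, 0) -> (S1, a)

"aba"


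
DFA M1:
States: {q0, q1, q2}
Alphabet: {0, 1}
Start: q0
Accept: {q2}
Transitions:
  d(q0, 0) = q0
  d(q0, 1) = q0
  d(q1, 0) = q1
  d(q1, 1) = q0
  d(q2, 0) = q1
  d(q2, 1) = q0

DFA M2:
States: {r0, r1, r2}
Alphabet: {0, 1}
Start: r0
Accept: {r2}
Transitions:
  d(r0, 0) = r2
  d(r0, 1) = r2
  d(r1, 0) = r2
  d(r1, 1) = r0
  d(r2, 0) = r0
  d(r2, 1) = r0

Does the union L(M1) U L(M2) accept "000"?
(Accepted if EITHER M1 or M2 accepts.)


M1: final=q0 accepted=False
M2: final=r2 accepted=True

Yes, union accepts
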